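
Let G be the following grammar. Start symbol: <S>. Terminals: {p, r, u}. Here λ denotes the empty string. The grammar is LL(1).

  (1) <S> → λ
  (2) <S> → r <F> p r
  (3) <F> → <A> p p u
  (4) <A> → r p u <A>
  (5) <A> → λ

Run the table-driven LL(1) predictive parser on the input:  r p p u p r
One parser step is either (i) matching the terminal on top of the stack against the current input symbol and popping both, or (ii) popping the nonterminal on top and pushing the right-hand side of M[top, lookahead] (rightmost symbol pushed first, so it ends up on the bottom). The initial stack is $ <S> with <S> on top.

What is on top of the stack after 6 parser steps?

step 1: stack=$ <S>  input=r p p u p r $  — expand <S> → r <F> p r
step 2: stack=$ r p <F> r  input=r p p u p r $  — match r
step 3: stack=$ r p <F>  input=p p u p r $  — expand <F> → <A> p p u
step 4: stack=$ r p u p p <A>  input=p p u p r $  — expand <A> → λ
step 5: stack=$ r p u p p  input=p p u p r $  — match p
step 6: stack=$ r p u p  input=p u p r $  — match p
Stack after step 6: $ r p u (top = u).

u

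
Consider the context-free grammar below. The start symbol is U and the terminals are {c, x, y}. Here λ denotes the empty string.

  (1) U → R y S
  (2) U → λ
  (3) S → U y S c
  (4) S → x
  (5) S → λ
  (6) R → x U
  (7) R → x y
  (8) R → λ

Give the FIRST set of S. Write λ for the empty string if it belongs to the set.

{λ, x, y}

FIRST(R) = {λ, x}
FIRST(U) = {λ, x, y}  (via R y S)
FIRST(S) = {λ, x, y}  (via U y S c)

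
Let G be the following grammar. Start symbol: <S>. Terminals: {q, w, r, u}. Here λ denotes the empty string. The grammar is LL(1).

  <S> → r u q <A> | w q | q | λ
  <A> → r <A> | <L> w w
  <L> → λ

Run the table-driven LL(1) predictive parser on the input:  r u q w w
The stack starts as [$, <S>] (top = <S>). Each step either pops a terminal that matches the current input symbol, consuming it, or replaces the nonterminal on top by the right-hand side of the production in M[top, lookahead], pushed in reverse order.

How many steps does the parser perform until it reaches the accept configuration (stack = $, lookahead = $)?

8

     Stack        Input        Action
  1  $ <S>        r u q w w $  expand <S> → r u q <A>
  2  $ <A> q u r  r u q w w $  match r
  3  $ <A> q u    u q w w $    match u
  4  $ <A> q      q w w $      match q
  5  $ <A>        w w $        expand <A> → <L> w w
  6  $ w w <L>    w w $        expand <L> → λ
  7  $ w w        w w $        match w
  8  $ w          w $          match w
Accept reached after 8 steps.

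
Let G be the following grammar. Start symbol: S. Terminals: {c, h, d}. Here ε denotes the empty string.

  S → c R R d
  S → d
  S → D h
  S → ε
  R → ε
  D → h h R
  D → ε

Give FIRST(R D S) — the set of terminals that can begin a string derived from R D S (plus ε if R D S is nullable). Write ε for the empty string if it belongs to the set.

{ε, c, d, h}

FIRST(R): from R→ε we get {ε}. So FIRST(R) = {ε}.
FIRST(D): from D→h h R we get {h}; from D→ε we get {ε}. So FIRST(D) = {ε, h}.
FIRST(S): from S→c R R d we get {c}; from S→d we get {d}; from S→D h we get {h}; from S→ε we get {ε}. So FIRST(S) = {ε, c, d, h}.
FIRST(R D S): take FIRST of each symbol in turn, carrying on past any symbol whose FIRST contains ε; result {ε, c, d, h}.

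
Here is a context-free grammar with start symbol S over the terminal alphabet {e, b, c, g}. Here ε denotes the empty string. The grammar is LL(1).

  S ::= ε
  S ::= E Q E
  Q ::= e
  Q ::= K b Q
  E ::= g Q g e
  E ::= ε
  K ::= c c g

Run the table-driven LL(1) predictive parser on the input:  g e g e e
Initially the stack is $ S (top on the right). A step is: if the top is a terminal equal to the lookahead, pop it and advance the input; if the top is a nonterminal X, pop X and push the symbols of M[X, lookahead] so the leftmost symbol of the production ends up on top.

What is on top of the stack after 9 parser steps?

E

     Stack          Input        Action
  1  $ S            g e g e e $  expand S ::= E Q E
  2  $ E Q E        g e g e e $  expand E ::= g Q g e
  3  $ E Q e g Q g  g e g e e $  match g
  4  $ E Q e g Q    e g e e $    expand Q ::= e
  5  $ E Q e g e    e g e e $    match e
  6  $ E Q e g      g e e $      match g
  7  $ E Q e        e e $        match e
  8  $ E Q          e $          expand Q ::= e
  9  $ E e          e $          match e
Stack after step 9: $ E (top = E).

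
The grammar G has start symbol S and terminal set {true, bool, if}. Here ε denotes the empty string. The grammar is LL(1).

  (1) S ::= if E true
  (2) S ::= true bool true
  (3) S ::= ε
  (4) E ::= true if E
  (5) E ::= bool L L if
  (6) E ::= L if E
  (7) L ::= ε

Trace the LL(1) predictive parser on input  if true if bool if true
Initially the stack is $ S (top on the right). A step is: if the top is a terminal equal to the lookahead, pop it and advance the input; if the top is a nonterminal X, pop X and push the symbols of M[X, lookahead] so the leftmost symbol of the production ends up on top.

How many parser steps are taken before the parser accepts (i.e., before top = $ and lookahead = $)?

step 1: stack=$ S  input=if true if bool if true $  — expand S ::= if E true
step 2: stack=$ true E if  input=if true if bool if true $  — match if
step 3: stack=$ true E  input=true if bool if true $  — expand E ::= true if E
step 4: stack=$ true E if true  input=true if bool if true $  — match true
step 5: stack=$ true E if  input=if bool if true $  — match if
step 6: stack=$ true E  input=bool if true $  — expand E ::= bool L L if
step 7: stack=$ true if L L bool  input=bool if true $  — match bool
step 8: stack=$ true if L L  input=if true $  — expand L ::= ε
step 9: stack=$ true if L  input=if true $  — expand L ::= ε
step 10: stack=$ true if  input=if true $  — match if
step 11: stack=$ true  input=true $  — match true
Accept reached after 11 steps.

11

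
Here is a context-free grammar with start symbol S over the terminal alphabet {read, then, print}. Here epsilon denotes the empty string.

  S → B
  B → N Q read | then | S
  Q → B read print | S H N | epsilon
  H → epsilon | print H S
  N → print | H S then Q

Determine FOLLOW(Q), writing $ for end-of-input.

FIRST(H): from H→epsilon we get {epsilon}; from H→print H S we get {print}. So FIRST(H) = {epsilon, print}.
FIRST(S): from S→B we get {print, then}. So FIRST(S) = {print, then}.
FIRST(N): from N→print we get {print}; from N→H S then Q we get {print, then}. So FIRST(N) = {print, then}.
FIRST(B): from B→N Q read we get {print, then}; from B→then we get {then}; from B→S we get {print, then}. So FIRST(B) = {print, then}.
FIRST(Q): from Q→B read print we get {print, then}; from Q→S H N we get {print, then}; from Q→epsilon we get {epsilon}. So FIRST(Q) = {epsilon, print, then}.
FOLLOW(S) includes $ since S is the start symbol.
FOLLOW(H): in Q→S H N, H is followed by N with FIRST {print, then}; in H→print H S, H is followed by S with FIRST {print, then}; in N→H S then Q, H is followed by S then Q with FIRST {print, then}. Thus FOLLOW(H) = {print, then}.
FOLLOW(S): in B→S, the suffix after S is empty, so FOLLOW(S) ⊇ FOLLOW(B) = {$, print, read, then}; in Q→S H N, S is followed by H N with FIRST {print, then}; in H→print H S, the suffix after S is empty, so FOLLOW(S) ⊇ FOLLOW(H) = {print, then}; in N→H S then Q, S is followed by then Q with FIRST {then}. Thus FOLLOW(S) = {$, print, read, then}.
FOLLOW(B): in S→B, the suffix after B is empty, so FOLLOW(B) ⊇ FOLLOW(S) = {$, print, read, then}; in Q→B read print, B is followed by read print with FIRST {read}. Thus FOLLOW(B) = {$, print, read, then}.
FOLLOW(Q): in B→N Q read, Q is followed by read with FIRST {read}; in N→H S then Q, the suffix after Q is empty, so FOLLOW(Q) ⊇ FOLLOW(N) = {print, read, then}. Thus FOLLOW(Q) = {print, read, then}.
FOLLOW(N): in B→N Q read, N is followed by Q read with FIRST {print, read, then}; in Q→S H N, the suffix after N is empty, so FOLLOW(N) ⊇ FOLLOW(Q) = {print, read, then}. Thus FOLLOW(N) = {print, read, then}.

{print, read, then}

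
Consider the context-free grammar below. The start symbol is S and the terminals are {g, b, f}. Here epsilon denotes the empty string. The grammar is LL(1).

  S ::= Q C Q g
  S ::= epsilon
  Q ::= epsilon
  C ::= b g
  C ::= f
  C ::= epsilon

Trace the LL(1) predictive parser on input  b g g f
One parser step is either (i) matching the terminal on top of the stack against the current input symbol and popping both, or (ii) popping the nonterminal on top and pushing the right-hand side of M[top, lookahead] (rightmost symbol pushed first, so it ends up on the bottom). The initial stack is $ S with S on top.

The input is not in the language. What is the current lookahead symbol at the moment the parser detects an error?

step 1: stack=$ S  input=b g g f $  — expand S ::= Q C Q g
step 2: stack=$ g Q C Q  input=b g g f $  — expand Q ::= epsilon
step 3: stack=$ g Q C  input=b g g f $  — expand C ::= b g
step 4: stack=$ g Q g b  input=b g g f $  — match b
step 5: stack=$ g Q g  input=g g f $  — match g
step 6: stack=$ g Q  input=g f $  — expand Q ::= epsilon
step 7: stack=$ g  input=g f $  — match g
step 8: stack=$  input=f $  — error: stack empty but input remains

f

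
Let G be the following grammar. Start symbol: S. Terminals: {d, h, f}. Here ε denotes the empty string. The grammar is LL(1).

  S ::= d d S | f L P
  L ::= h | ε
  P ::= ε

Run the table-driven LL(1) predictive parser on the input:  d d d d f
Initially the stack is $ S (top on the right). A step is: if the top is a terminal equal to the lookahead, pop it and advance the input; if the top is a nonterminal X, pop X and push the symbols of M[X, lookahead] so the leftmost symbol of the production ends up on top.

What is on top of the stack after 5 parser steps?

step 1: stack=$ S  input=d d d d f $  — expand S ::= d d S
step 2: stack=$ S d d  input=d d d d f $  — match d
step 3: stack=$ S d  input=d d d f $  — match d
step 4: stack=$ S  input=d d f $  — expand S ::= d d S
step 5: stack=$ S d d  input=d d f $  — match d
Stack after step 5: $ S d (top = d).

d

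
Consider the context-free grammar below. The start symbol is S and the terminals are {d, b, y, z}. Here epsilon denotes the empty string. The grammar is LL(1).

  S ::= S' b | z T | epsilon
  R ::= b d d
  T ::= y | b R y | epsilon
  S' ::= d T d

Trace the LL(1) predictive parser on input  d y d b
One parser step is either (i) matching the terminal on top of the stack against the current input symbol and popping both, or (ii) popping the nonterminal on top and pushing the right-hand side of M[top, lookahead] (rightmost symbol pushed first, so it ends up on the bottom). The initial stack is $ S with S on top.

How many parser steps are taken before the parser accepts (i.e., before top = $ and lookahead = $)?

step 1: stack=$ S  input=d y d b $  — expand S ::= S' b
step 2: stack=$ b S'  input=d y d b $  — expand S' ::= d T d
step 3: stack=$ b d T d  input=d y d b $  — match d
step 4: stack=$ b d T  input=y d b $  — expand T ::= y
step 5: stack=$ b d y  input=y d b $  — match y
step 6: stack=$ b d  input=d b $  — match d
step 7: stack=$ b  input=b $  — match b
Accept reached after 7 steps.

7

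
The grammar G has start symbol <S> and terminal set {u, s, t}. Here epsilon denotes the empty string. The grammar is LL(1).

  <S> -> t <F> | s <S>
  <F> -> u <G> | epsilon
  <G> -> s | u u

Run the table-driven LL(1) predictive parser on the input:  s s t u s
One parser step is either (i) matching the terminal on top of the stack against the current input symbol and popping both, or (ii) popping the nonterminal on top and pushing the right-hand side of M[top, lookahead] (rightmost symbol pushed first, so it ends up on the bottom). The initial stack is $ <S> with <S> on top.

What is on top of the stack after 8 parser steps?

     Stack    Input        Action
  1  $ <S>    s s t u s $  expand <S> -> s <S>
  2  $ <S> s  s s t u s $  match s
  3  $ <S>    s t u s $    expand <S> -> s <S>
  4  $ <S> s  s t u s $    match s
  5  $ <S>    t u s $      expand <S> -> t <F>
  6  $ <F> t  t u s $      match t
  7  $ <F>    u s $        expand <F> -> u <G>
  8  $ <G> u  u s $        match u
Stack after step 8: $ <G> (top = <G>).

<G>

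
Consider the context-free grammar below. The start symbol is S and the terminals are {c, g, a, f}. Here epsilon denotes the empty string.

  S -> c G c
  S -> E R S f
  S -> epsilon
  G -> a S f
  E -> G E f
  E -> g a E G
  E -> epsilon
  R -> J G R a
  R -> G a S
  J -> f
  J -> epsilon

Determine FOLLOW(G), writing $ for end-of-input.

FIRST(G) = {a}
FIRST(J) = {epsilon, f}
FIRST(E) = {epsilon, a, g}  (via G E f)
FIRST(R) = {a, f}  (via J G R a, G a S)
FIRST(S) = {epsilon, a, c, f, g}  (via E R S f)
FOLLOW(S) includes $ since S is the start symbol.
FOLLOW(E): in S->E R S f, E is followed by R S f with FIRST {a, f}; in E->G E f, E is followed by f with FIRST {f}; in E->g a E G, E is followed by G with FIRST {a}. Thus FOLLOW(E) = {a, f}.
FOLLOW(G): in S->c G c, G is followed by c with FIRST {c}; in E->G E f, G is followed by E f with FIRST {a, f, g}; in E->g a E G, the suffix after G is empty, so FOLLOW(G) ⊇ FOLLOW(E) = {a, f}; in R->J G R a, G is followed by R a with FIRST {a, f}; in R->G a S, G is followed by a S with FIRST {a}. Thus FOLLOW(G) = {a, c, f, g}.
FOLLOW(R): in S->E R S f, R is followed by S f with FIRST {a, c, f, g}; in R->J G R a, R is followed by a with FIRST {a}. Thus FOLLOW(R) = {a, c, f, g}.
FOLLOW(S): in S->E R S f, S is followed by f with FIRST {f}; in G->a S f, S is followed by f with FIRST {f}; in R->G a S, the suffix after S is empty, so FOLLOW(S) ⊇ FOLLOW(R) = {a, c, f, g}. Thus FOLLOW(S) = {$, a, c, f, g}.
FOLLOW(J): in R->J G R a, J is followed by G R a with FIRST {a}. Thus FOLLOW(J) = {a}.

{a, c, f, g}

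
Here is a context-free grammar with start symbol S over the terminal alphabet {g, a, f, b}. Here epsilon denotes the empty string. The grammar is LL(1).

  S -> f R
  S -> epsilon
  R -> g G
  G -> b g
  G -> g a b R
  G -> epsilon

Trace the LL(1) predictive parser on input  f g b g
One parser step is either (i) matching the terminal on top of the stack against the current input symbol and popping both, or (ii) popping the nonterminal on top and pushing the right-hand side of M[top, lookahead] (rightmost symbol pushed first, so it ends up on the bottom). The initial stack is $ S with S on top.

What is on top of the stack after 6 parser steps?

g

step 1: stack=$ S  input=f g b g $  — expand S -> f R
step 2: stack=$ R f  input=f g b g $  — match f
step 3: stack=$ R  input=g b g $  — expand R -> g G
step 4: stack=$ G g  input=g b g $  — match g
step 5: stack=$ G  input=b g $  — expand G -> b g
step 6: stack=$ g b  input=b g $  — match b
Stack after step 6: $ g (top = g).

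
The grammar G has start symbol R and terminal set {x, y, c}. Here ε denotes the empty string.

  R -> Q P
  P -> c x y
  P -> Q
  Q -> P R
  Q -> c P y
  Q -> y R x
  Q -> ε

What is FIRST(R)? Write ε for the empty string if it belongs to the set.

{ε, c, y}

FIRST(R): from R->Q P we get {ε, c, y}. So FIRST(R) = {ε, c, y}.
FIRST(P): from P->c x y we get {c}; from P->Q we get {ε, c, y}. So FIRST(P) = {ε, c, y}.
FIRST(Q): from Q->P R we get {ε, c, y}; from Q->c P y we get {c}; from Q->y R x we get {y}; from Q->ε we get {ε}. So FIRST(Q) = {ε, c, y}.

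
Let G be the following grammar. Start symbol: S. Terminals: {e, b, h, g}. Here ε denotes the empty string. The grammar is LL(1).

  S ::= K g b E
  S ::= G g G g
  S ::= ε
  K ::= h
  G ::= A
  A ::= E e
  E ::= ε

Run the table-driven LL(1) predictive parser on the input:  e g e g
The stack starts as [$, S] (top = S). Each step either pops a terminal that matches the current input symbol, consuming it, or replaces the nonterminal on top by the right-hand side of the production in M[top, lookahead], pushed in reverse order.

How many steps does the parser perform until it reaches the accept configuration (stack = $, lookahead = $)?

11

      Stack        Input      Action
   1  $ S          e g e g $  expand S ::= G g G g
   2  $ g G g G    e g e g $  expand G ::= A
   3  $ g G g A    e g e g $  expand A ::= E e
   4  $ g G g e E  e g e g $  expand E ::= ε
   5  $ g G g e    e g e g $  match e
   6  $ g G g      g e g $    match g
   7  $ g G        e g $      expand G ::= A
   8  $ g A        e g $      expand A ::= E e
   9  $ g e E      e g $      expand E ::= ε
  10  $ g e        e g $      match e
  11  $ g          g $        match g
Accept reached after 11 steps.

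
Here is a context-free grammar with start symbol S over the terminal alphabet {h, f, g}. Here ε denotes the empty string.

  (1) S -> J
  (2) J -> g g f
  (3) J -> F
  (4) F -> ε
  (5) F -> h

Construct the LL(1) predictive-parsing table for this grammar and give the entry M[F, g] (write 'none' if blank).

none

FIRST(F): from F->ε we get {ε}; from F->h we get {h}. So FIRST(F) = {ε, h}.
FIRST(J): from J->g g f we get {g}; from J->F we get {ε, h}. So FIRST(J) = {ε, g, h}.
FIRST(S): from S->J we get {ε, g, h}. So FIRST(S) = {ε, g, h}.
FOLLOW(S) includes $ since S is the start symbol.
FOLLOW(J): in S->J, the suffix after J is empty, so FOLLOW(J) ⊇ FOLLOW(S) = {$}. Thus FOLLOW(J) = {$}.
FOLLOW(F): in J->F, the suffix after F is empty, so FOLLOW(F) ⊇ FOLLOW(J) = {$}. Thus FOLLOW(F) = {$}.
For F -> ε: FIRST(ε) = {ε}, so it goes in M[F, t] for t ∈ {}; since ε ∈ FIRST, also for every t ∈ FOLLOW(F) = {$}.
For F -> h: FIRST(h) = {h}, so it goes in M[F, t] for t ∈ {h}.
None of these place a production in M[F, g].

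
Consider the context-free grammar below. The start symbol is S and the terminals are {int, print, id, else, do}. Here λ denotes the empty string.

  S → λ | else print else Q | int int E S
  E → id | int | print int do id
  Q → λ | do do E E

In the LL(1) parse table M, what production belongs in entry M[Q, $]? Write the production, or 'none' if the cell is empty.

Q → λ

FIRST(S) = {λ, else, int}
FIRST(E) = {id, int, print}
FIRST(Q) = {λ, do}
FOLLOW(S) includes $ since S is the start symbol.
FOLLOW(S): in S→int int E S, the suffix after S is empty (adds nothing new). Thus FOLLOW(S) = {$}.
FOLLOW(Q): in S→else print else Q, the suffix after Q is empty, so FOLLOW(Q) ⊇ FOLLOW(S) = {$}. Thus FOLLOW(Q) = {$}.
For Q → λ: FIRST(λ) = {λ}, so it goes in M[Q, t] for t ∈ {}; since λ ∈ FIRST, also for every t ∈ FOLLOW(Q) = {$}.
For Q → do do E E: FIRST(do do E E) = {do}, so it goes in M[Q, t] for t ∈ {do}.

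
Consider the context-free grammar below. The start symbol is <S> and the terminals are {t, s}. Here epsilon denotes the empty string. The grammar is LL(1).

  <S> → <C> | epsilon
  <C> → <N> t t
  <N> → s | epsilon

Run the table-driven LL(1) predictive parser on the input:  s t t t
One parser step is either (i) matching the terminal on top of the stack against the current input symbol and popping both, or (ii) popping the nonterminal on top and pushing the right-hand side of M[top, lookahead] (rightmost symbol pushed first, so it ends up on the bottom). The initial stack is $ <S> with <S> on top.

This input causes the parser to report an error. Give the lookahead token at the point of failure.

t

     Stack      Input      Action
  1  $ <S>      s t t t $  expand <S> → <C>
  2  $ <C>      s t t t $  expand <C> → <N> t t
  3  $ t t <N>  s t t t $  expand <N> → s
  4  $ t t s    s t t t $  match s
  5  $ t t      t t t $    match t
  6  $ t        t t $      match t
  7  $          t $        error: stack empty but input remains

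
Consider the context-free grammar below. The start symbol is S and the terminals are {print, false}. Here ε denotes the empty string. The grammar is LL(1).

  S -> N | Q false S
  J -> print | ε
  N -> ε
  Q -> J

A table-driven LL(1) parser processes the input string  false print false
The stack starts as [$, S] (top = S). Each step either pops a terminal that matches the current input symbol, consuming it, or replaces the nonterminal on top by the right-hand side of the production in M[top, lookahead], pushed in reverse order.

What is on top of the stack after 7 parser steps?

step 1: stack=$ S  input=false print false $  — expand S -> Q false S
step 2: stack=$ S false Q  input=false print false $  — expand Q -> J
step 3: stack=$ S false J  input=false print false $  — expand J -> ε
step 4: stack=$ S false  input=false print false $  — match false
step 5: stack=$ S  input=print false $  — expand S -> Q false S
step 6: stack=$ S false Q  input=print false $  — expand Q -> J
step 7: stack=$ S false J  input=print false $  — expand J -> print
Stack after step 7: $ S false print (top = print).

print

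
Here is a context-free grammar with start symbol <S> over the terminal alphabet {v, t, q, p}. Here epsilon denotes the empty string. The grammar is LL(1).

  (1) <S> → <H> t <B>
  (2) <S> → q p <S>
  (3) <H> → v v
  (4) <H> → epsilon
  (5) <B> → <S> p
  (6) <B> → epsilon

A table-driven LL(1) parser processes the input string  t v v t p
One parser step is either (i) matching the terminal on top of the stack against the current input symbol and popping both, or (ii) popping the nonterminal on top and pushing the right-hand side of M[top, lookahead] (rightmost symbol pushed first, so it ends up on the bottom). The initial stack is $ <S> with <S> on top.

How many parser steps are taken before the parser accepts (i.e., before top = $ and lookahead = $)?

11

step 1: stack=$ <S>  input=t v v t p $  — expand <S> → <H> t <B>
step 2: stack=$ <B> t <H>  input=t v v t p $  — expand <H> → epsilon
step 3: stack=$ <B> t  input=t v v t p $  — match t
step 4: stack=$ <B>  input=v v t p $  — expand <B> → <S> p
step 5: stack=$ p <S>  input=v v t p $  — expand <S> → <H> t <B>
step 6: stack=$ p <B> t <H>  input=v v t p $  — expand <H> → v v
step 7: stack=$ p <B> t v v  input=v v t p $  — match v
step 8: stack=$ p <B> t v  input=v t p $  — match v
step 9: stack=$ p <B> t  input=t p $  — match t
step 10: stack=$ p <B>  input=p $  — expand <B> → epsilon
step 11: stack=$ p  input=p $  — match p
Accept reached after 11 steps.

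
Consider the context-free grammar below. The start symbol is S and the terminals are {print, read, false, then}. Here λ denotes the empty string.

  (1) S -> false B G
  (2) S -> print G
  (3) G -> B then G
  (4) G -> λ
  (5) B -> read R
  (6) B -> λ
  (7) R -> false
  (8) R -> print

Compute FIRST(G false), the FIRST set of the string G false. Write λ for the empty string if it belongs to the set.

FIRST(S): from S->false B G we get {false}; from S->print G we get {print}. So FIRST(S) = {false, print}.
FIRST(B): from B->read R we get {read}; from B->λ we get {λ}. So FIRST(B) = {λ, read}.
FIRST(R): from R->false we get {false}; from R->print we get {print}. So FIRST(R) = {false, print}.
FIRST(G): from G->B then G we get {read, then}; from G->λ we get {λ}. So FIRST(G) = {λ, read, then}.
FIRST(G false): take FIRST of each symbol in turn, carrying on past any symbol whose FIRST contains λ; result {false, read, then}.

{false, read, then}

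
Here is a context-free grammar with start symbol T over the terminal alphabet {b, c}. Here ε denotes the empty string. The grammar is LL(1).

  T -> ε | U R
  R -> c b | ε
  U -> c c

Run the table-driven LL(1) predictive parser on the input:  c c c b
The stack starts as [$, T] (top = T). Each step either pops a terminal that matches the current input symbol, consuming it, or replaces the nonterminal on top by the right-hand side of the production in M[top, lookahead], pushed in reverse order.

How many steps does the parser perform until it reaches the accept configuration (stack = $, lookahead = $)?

7

     Stack    Input      Action
  1  $ T      c c c b $  expand T -> U R
  2  $ R U    c c c b $  expand U -> c c
  3  $ R c c  c c c b $  match c
  4  $ R c    c c b $    match c
  5  $ R      c b $      expand R -> c b
  6  $ b c    c b $      match c
  7  $ b      b $        match b
Accept reached after 7 steps.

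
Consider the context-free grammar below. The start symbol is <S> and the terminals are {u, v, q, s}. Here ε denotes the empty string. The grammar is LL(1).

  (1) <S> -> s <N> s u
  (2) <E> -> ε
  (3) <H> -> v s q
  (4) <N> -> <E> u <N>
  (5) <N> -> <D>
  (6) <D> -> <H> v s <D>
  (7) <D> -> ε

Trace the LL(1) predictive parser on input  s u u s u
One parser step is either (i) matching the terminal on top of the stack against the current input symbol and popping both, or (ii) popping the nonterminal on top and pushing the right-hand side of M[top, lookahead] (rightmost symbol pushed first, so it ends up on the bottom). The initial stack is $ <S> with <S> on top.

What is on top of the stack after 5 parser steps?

     Stack            Input        Action
  1  $ <S>            s u u s u $  expand <S> -> s <N> s u
  2  $ u s <N> s      s u u s u $  match s
  3  $ u s <N>        u u s u $    expand <N> -> <E> u <N>
  4  $ u s <N> u <E>  u u s u $    expand <E> -> ε
  5  $ u s <N> u      u u s u $    match u
Stack after step 5: $ u s <N> (top = <N>).

<N>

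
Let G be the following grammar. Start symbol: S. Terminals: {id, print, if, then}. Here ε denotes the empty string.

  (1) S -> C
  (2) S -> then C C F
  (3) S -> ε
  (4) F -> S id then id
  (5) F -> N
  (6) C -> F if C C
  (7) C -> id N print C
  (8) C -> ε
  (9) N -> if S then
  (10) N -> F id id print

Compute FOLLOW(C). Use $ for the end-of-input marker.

{$, id, if, then}

FIRST(S) = {ε, id, if, then}  (via C)
FIRST(F) = {id, if, then}  (via S id then id, N)
FIRST(C) = {ε, id, if, then}  (via F if C C)
FIRST(N) = {id, if, then}  (via F id id print)
FOLLOW(S) includes $ since S is the start symbol.
FOLLOW(S): in F->S id then id, S is followed by id then id with FIRST {id}; in N->if S then, S is followed by then with FIRST {then}. Thus FOLLOW(S) = {$, id, then}.
FOLLOW(F): in S->then C C F, the suffix after F is empty, so FOLLOW(F) ⊇ FOLLOW(S) = {$, id, then}; in C->F if C C, F is followed by if C C with FIRST {if}; in N->F id id print, F is followed by id id print with FIRST {id}. Thus FOLLOW(F) = {$, id, if, then}.
FOLLOW(C): in S->C, the suffix after C is empty, so FOLLOW(C) ⊇ FOLLOW(S) = {$, id, then}; in S->then C C F (occurrence 1), C is followed by C F with FIRST {id, if, then}; in S->then C C F (occurrence 2), C is followed by F with FIRST {id, if, then}; in C->F if C C (occurrence 1), C is followed by C with FIRST {ε, id, if, then}; in C->F if C C (occurrence 1), the suffix after C is nullable (adds nothing new); in C->F if C C (occurrence 2), the suffix after C is empty (adds nothing new); in C->id N print C, the suffix after C is empty (adds nothing new). Thus FOLLOW(C) = {$, id, if, then}.
FOLLOW(N): in F->N, the suffix after N is empty, so FOLLOW(N) ⊇ FOLLOW(F) = {$, id, if, then}; in C->id N print C, N is followed by print C with FIRST {print}. Thus FOLLOW(N) = {$, id, if, print, then}.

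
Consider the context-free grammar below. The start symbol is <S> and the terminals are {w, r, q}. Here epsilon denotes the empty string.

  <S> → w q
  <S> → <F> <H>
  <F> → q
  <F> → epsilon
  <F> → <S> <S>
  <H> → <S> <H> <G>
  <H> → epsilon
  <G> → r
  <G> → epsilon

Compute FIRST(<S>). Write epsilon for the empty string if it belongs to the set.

FIRST(<G>) = {epsilon, r}
FIRST(<S>) = {epsilon, q, r, w}  (via <F> <H>)
FIRST(<F>) = {epsilon, q, r, w}  (via <S> <S>)
FIRST(<H>) = {epsilon, q, r, w}  (via <S> <H> <G>)

{epsilon, q, r, w}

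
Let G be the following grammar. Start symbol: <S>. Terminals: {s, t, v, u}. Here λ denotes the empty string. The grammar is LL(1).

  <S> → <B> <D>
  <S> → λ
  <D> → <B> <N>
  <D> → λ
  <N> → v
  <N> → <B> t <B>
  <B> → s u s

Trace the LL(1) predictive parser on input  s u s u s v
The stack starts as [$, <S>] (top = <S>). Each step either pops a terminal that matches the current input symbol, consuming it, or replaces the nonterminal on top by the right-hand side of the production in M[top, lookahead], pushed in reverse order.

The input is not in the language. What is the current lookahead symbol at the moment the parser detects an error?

step 1: stack=$ <S>  input=s u s u s v $  — expand <S> → <B> <D>
step 2: stack=$ <D> <B>  input=s u s u s v $  — expand <B> → s u s
step 3: stack=$ <D> s u s  input=s u s u s v $  — match s
step 4: stack=$ <D> s u  input=u s u s v $  — match u
step 5: stack=$ <D> s  input=s u s v $  — match s
step 6: stack=$ <D>  input=u s v $  — error: M[<D>, u] is empty

u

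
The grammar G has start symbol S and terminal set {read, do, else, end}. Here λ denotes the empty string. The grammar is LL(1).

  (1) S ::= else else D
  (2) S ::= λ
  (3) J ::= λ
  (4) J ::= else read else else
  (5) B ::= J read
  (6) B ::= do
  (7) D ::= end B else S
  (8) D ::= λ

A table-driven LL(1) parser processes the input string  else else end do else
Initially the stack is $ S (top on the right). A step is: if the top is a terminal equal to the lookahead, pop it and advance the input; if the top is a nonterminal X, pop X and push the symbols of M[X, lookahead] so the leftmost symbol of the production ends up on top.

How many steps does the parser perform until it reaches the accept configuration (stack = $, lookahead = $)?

     Stack           Input                    Action
  1  $ S             else else end do else $  expand S ::= else else D
  2  $ D else else   else else end do else $  match else
  3  $ D else        else end do else $       match else
  4  $ D             end do else $            expand D ::= end B else S
  5  $ S else B end  end do else $            match end
  6  $ S else B      do else $                expand B ::= do
  7  $ S else do     do else $                match do
  8  $ S else        else $                   match else
  9  $ S             $                        expand S ::= λ
Accept reached after 9 steps.

9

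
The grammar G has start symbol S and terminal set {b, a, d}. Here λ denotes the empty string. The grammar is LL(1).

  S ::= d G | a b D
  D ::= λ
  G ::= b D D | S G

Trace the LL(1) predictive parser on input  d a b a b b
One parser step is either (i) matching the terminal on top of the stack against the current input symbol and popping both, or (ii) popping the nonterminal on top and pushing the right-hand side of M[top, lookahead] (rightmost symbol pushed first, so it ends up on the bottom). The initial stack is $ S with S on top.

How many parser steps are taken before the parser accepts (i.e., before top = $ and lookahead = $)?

      Stack      Input          Action
   1  $ S        d a b a b b $  expand S ::= d G
   2  $ G d      d a b a b b $  match d
   3  $ G        a b a b b $    expand G ::= S G
   4  $ G S      a b a b b $    expand S ::= a b D
   5  $ G D b a  a b a b b $    match a
   6  $ G D b    b a b b $      match b
   7  $ G D      a b b $        expand D ::= λ
   8  $ G        a b b $        expand G ::= S G
   9  $ G S      a b b $        expand S ::= a b D
  10  $ G D b a  a b b $        match a
  11  $ G D b    b b $          match b
  12  $ G D      b $            expand D ::= λ
  13  $ G        b $            expand G ::= b D D
  14  $ D D b    b $            match b
  15  $ D D      $              expand D ::= λ
  16  $ D        $              expand D ::= λ
Accept reached after 16 steps.

16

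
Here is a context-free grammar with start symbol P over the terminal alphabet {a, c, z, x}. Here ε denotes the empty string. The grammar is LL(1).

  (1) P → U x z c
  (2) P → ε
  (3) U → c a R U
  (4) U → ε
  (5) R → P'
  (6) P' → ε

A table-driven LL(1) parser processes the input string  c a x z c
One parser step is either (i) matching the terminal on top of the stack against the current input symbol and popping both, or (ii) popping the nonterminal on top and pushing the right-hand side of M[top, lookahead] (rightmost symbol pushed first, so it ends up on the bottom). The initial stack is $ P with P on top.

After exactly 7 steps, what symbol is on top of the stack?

x

     Stack            Input        Action
  1  $ P              c a x z c $  expand P → U x z c
  2  $ c z x U        c a x z c $  expand U → c a R U
  3  $ c z x U R a c  c a x z c $  match c
  4  $ c z x U R a    a x z c $    match a
  5  $ c z x U R      x z c $      expand R → P'
  6  $ c z x U P'     x z c $      expand P' → ε
  7  $ c z x U        x z c $      expand U → ε
Stack after step 7: $ c z x (top = x).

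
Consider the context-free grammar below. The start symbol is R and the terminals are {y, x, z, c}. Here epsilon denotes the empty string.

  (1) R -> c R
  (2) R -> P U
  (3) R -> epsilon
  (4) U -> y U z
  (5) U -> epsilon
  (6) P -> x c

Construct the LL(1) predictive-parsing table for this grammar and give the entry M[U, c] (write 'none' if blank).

none

FIRST(U) = {epsilon, y}
FIRST(P) = {x}
FIRST(R) = {epsilon, c, x}  (via P U)
FOLLOW(R) includes $ since R is the start symbol.
FOLLOW(R): in R->c R, the suffix after R is empty (adds nothing new). Thus FOLLOW(R) = {$}.
FOLLOW(U): in R->P U, the suffix after U is empty, so FOLLOW(U) ⊇ FOLLOW(R) = {$}; in U->y U z, U is followed by z with FIRST {z}. Thus FOLLOW(U) = {$, z}.
For U -> y U z: FIRST(y U z) = {y}, so it goes in M[U, t] for t ∈ {y}.
For U -> epsilon: FIRST(epsilon) = {epsilon}, so it goes in M[U, t] for t ∈ {}; since epsilon ∈ FIRST, also for every t ∈ FOLLOW(U) = {$, z}.
None of these place a production in M[U, c].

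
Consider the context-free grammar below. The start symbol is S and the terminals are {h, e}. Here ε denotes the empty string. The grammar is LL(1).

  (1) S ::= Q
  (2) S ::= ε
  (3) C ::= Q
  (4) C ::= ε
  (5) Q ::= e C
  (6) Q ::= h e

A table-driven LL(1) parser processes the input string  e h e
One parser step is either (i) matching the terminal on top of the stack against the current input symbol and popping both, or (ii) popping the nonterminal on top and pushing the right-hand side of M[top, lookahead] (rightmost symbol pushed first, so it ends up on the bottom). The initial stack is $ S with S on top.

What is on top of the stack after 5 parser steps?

h

step 1: stack=$ S  input=e h e $  — expand S ::= Q
step 2: stack=$ Q  input=e h e $  — expand Q ::= e C
step 3: stack=$ C e  input=e h e $  — match e
step 4: stack=$ C  input=h e $  — expand C ::= Q
step 5: stack=$ Q  input=h e $  — expand Q ::= h e
Stack after step 5: $ e h (top = h).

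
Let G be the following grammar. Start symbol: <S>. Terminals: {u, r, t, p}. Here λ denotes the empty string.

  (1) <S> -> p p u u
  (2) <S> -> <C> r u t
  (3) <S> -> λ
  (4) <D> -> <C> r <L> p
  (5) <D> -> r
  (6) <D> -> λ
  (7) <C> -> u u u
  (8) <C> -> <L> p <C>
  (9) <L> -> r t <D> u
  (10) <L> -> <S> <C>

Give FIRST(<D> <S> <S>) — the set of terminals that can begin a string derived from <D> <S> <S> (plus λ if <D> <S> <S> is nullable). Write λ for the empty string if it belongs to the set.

{λ, p, r, u}

FIRST(<S>): from <S>->p p u u we get {p}; from <S>-><C> r u t we get {p, r, u}; from <S>->λ we get {λ}. So FIRST(<S>) = {λ, p, r, u}.
FIRST(<D>): from <D>-><C> r <L> p we get {p, r, u}; from <D>->r we get {r}; from <D>->λ we get {λ}. So FIRST(<D>) = {λ, p, r, u}.
FIRST(<C>): from <C>->u u u we get {u}; from <C>-><L> p <C> we get {p, r, u}. So FIRST(<C>) = {p, r, u}.
FIRST(<L>): from <L>->r t <D> u we get {r}; from <L>-><S> <C> we get {p, r, u}. So FIRST(<L>) = {p, r, u}.
FIRST(<D> <S> <S>): take FIRST of each symbol in turn, carrying on past any symbol whose FIRST contains λ; result {λ, p, r, u}.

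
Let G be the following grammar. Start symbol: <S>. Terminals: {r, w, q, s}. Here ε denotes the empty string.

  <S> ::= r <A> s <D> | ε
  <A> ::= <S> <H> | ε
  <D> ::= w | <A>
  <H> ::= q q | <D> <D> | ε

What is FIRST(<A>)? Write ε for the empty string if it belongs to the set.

{ε, q, r, w}

FIRST(<S>) = {ε, r}
FIRST(<A>) = {ε, q, r, w}  (via <S> <H>)
FIRST(<D>) = {ε, q, r, w}  (via <A>)
FIRST(<H>) = {ε, q, r, w}  (via <D> <D>)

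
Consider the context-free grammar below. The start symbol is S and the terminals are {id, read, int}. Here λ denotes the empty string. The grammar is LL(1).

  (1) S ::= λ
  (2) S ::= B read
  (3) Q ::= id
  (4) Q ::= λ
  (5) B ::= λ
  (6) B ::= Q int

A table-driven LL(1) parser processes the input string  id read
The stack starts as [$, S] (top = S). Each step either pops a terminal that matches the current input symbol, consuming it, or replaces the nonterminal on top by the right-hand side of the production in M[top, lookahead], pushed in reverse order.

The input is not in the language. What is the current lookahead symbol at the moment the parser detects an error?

read

step 1: stack=$ S  input=id read $  — expand S ::= B read
step 2: stack=$ read B  input=id read $  — expand B ::= Q int
step 3: stack=$ read int Q  input=id read $  — expand Q ::= id
step 4: stack=$ read int id  input=id read $  — match id
step 5: stack=$ read int  input=read $  — error: top is terminal int but lookahead is read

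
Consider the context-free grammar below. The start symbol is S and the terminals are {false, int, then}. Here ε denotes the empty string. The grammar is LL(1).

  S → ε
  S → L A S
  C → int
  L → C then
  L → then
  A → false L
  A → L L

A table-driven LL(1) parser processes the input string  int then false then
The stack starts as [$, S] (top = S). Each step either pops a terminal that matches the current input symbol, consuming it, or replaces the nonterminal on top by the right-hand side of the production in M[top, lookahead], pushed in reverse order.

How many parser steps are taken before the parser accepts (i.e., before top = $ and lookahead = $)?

      Stack           Input                  Action
   1  $ S             int then false then $  expand S → L A S
   2  $ S A L         int then false then $  expand L → C then
   3  $ S A then C    int then false then $  expand C → int
   4  $ S A then int  int then false then $  match int
   5  $ S A then      then false then $      match then
   6  $ S A           false then $           expand A → false L
   7  $ S L false     false then $           match false
   8  $ S L           then $                 expand L → then
   9  $ S then        then $                 match then
  10  $ S             $                      expand S → ε
Accept reached after 10 steps.

10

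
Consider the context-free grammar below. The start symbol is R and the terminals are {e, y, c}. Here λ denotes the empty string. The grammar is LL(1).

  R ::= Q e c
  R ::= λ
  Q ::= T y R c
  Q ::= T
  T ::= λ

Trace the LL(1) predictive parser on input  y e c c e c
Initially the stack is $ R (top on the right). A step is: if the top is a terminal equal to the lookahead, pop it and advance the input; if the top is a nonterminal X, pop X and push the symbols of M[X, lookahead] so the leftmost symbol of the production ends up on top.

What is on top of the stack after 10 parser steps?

step 1: stack=$ R  input=y e c c e c $  — expand R ::= Q e c
step 2: stack=$ c e Q  input=y e c c e c $  — expand Q ::= T y R c
step 3: stack=$ c e c R y T  input=y e c c e c $  — expand T ::= λ
step 4: stack=$ c e c R y  input=y e c c e c $  — match y
step 5: stack=$ c e c R  input=e c c e c $  — expand R ::= Q e c
step 6: stack=$ c e c c e Q  input=e c c e c $  — expand Q ::= T
step 7: stack=$ c e c c e T  input=e c c e c $  — expand T ::= λ
step 8: stack=$ c e c c e  input=e c c e c $  — match e
step 9: stack=$ c e c c  input=c c e c $  — match c
step 10: stack=$ c e c  input=c e c $  — match c
Stack after step 10: $ c e (top = e).

e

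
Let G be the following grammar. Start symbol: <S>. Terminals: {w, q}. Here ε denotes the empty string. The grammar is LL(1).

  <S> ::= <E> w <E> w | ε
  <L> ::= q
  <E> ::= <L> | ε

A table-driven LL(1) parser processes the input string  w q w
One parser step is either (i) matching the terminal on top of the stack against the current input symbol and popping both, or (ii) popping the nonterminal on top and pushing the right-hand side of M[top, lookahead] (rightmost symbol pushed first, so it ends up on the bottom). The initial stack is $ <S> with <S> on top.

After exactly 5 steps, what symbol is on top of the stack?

q

step 1: stack=$ <S>  input=w q w $  — expand <S> ::= <E> w <E> w
step 2: stack=$ w <E> w <E>  input=w q w $  — expand <E> ::= ε
step 3: stack=$ w <E> w  input=w q w $  — match w
step 4: stack=$ w <E>  input=q w $  — expand <E> ::= <L>
step 5: stack=$ w <L>  input=q w $  — expand <L> ::= q
Stack after step 5: $ w q (top = q).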